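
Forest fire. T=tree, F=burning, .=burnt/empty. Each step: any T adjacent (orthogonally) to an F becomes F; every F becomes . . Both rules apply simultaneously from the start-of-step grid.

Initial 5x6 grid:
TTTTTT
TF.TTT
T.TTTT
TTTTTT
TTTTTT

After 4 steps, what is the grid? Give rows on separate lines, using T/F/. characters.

Step 1: 2 trees catch fire, 1 burn out
  TFTTTT
  F..TTT
  T.TTTT
  TTTTTT
  TTTTTT
Step 2: 3 trees catch fire, 2 burn out
  F.FTTT
  ...TTT
  F.TTTT
  TTTTTT
  TTTTTT
Step 3: 2 trees catch fire, 3 burn out
  ...FTT
  ...TTT
  ..TTTT
  FTTTTT
  TTTTTT
Step 4: 4 trees catch fire, 2 burn out
  ....FT
  ...FTT
  ..TTTT
  .FTTTT
  FTTTTT

....FT
...FTT
..TTTT
.FTTTT
FTTTTT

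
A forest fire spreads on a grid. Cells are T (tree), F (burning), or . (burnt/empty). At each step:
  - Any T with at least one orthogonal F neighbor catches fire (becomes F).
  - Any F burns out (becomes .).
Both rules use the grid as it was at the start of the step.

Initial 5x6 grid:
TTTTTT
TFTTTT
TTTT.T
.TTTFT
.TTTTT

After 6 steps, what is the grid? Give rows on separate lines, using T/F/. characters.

Step 1: 7 trees catch fire, 2 burn out
  TFTTTT
  F.FTTT
  TFTT.T
  .TTF.F
  .TTTFT
Step 2: 11 trees catch fire, 7 burn out
  F.FTTT
  ...FTT
  F.FF.F
  .FF...
  .TTF.F
Step 3: 5 trees catch fire, 11 burn out
  ...FTT
  ....FF
  ......
  ......
  .FF...
Step 4: 2 trees catch fire, 5 burn out
  ....FF
  ......
  ......
  ......
  ......
Step 5: 0 trees catch fire, 2 burn out
  ......
  ......
  ......
  ......
  ......
Step 6: 0 trees catch fire, 0 burn out
  ......
  ......
  ......
  ......
  ......

......
......
......
......
......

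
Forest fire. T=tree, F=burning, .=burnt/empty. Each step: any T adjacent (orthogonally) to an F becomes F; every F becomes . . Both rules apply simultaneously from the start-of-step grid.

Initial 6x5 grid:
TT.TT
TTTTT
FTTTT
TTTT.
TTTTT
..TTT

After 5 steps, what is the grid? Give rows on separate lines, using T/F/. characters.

Step 1: 3 trees catch fire, 1 burn out
  TT.TT
  FTTTT
  .FTTT
  FTTT.
  TTTTT
  ..TTT
Step 2: 5 trees catch fire, 3 burn out
  FT.TT
  .FTTT
  ..FTT
  .FTT.
  FTTTT
  ..TTT
Step 3: 5 trees catch fire, 5 burn out
  .F.TT
  ..FTT
  ...FT
  ..FT.
  .FTTT
  ..TTT
Step 4: 4 trees catch fire, 5 burn out
  ...TT
  ...FT
  ....F
  ...F.
  ..FTT
  ..TTT
Step 5: 4 trees catch fire, 4 burn out
  ...FT
  ....F
  .....
  .....
  ...FT
  ..FTT

...FT
....F
.....
.....
...FT
..FTT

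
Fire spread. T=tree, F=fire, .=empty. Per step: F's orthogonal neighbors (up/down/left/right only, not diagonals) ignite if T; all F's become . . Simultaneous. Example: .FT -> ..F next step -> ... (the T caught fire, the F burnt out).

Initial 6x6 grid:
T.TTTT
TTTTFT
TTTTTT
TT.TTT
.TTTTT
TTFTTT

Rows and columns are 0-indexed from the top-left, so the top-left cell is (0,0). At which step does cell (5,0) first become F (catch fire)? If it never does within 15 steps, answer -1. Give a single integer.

Step 1: cell (5,0)='T' (+7 fires, +2 burnt)
Step 2: cell (5,0)='F' (+10 fires, +7 burnt)
  -> target ignites at step 2
Step 3: cell (5,0)='.' (+8 fires, +10 burnt)
Step 4: cell (5,0)='.' (+4 fires, +8 burnt)
Step 5: cell (5,0)='.' (+2 fires, +4 burnt)
Step 6: cell (5,0)='.' (+0 fires, +2 burnt)
  fire out at step 6

2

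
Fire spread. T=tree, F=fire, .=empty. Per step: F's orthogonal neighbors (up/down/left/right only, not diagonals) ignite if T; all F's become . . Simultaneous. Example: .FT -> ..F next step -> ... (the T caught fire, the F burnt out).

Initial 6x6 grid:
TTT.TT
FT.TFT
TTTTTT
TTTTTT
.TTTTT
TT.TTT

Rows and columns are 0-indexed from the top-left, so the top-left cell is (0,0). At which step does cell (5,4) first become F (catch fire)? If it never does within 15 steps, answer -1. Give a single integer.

Step 1: cell (5,4)='T' (+7 fires, +2 burnt)
Step 2: cell (5,4)='T' (+7 fires, +7 burnt)
Step 3: cell (5,4)='T' (+6 fires, +7 burnt)
Step 4: cell (5,4)='F' (+5 fires, +6 burnt)
  -> target ignites at step 4
Step 5: cell (5,4)='.' (+4 fires, +5 burnt)
Step 6: cell (5,4)='.' (+1 fires, +4 burnt)
Step 7: cell (5,4)='.' (+0 fires, +1 burnt)
  fire out at step 7

4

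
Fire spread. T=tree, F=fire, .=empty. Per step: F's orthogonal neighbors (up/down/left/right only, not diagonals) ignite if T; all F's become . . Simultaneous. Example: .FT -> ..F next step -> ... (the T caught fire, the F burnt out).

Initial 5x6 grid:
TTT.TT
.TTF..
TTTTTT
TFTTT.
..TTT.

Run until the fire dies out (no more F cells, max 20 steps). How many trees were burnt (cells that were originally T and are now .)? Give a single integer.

Step 1: +5 fires, +2 burnt (F count now 5)
Step 2: +7 fires, +5 burnt (F count now 7)
Step 3: +4 fires, +7 burnt (F count now 4)
Step 4: +2 fires, +4 burnt (F count now 2)
Step 5: +0 fires, +2 burnt (F count now 0)
Fire out after step 5
Initially T: 20, now '.': 28
Total burnt (originally-T cells now '.'): 18

Answer: 18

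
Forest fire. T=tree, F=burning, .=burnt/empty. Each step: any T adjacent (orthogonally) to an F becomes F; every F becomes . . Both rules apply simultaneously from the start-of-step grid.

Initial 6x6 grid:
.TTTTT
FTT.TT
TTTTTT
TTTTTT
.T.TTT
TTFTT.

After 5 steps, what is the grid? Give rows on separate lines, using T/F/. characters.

Step 1: 4 trees catch fire, 2 burn out
  .TTTTT
  .FT.TT
  FTTTTT
  TTTTTT
  .T.TTT
  TF.FT.
Step 2: 8 trees catch fire, 4 burn out
  .FTTTT
  ..F.TT
  .FTTTT
  FTTTTT
  .F.FTT
  F...F.
Step 3: 5 trees catch fire, 8 burn out
  ..FTTT
  ....TT
  ..FTTT
  .FTFTT
  ....FT
  ......
Step 4: 5 trees catch fire, 5 burn out
  ...FTT
  ....TT
  ...FTT
  ..F.FT
  .....F
  ......
Step 5: 3 trees catch fire, 5 burn out
  ....FT
  ....TT
  ....FT
  .....F
  ......
  ......

....FT
....TT
....FT
.....F
......
......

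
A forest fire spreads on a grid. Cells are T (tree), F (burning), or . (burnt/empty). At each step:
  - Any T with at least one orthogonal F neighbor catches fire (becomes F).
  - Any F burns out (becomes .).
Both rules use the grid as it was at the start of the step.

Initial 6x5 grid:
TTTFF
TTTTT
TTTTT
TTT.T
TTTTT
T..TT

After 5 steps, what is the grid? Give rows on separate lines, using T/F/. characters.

Step 1: 3 trees catch fire, 2 burn out
  TTF..
  TTTFF
  TTTTT
  TTT.T
  TTTTT
  T..TT
Step 2: 4 trees catch fire, 3 burn out
  TF...
  TTF..
  TTTFF
  TTT.T
  TTTTT
  T..TT
Step 3: 4 trees catch fire, 4 burn out
  F....
  TF...
  TTF..
  TTT.F
  TTTTT
  T..TT
Step 4: 4 trees catch fire, 4 burn out
  .....
  F....
  TF...
  TTF..
  TTTTF
  T..TT
Step 5: 5 trees catch fire, 4 burn out
  .....
  .....
  F....
  TF...
  TTFF.
  T..TF

.....
.....
F....
TF...
TTFF.
T..TF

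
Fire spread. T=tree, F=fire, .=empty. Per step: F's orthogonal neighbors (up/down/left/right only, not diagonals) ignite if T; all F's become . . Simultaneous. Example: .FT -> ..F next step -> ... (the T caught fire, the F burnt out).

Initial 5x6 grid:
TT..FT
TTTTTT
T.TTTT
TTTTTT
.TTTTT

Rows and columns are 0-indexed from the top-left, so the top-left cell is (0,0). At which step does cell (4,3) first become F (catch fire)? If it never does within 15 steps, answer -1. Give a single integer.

Step 1: cell (4,3)='T' (+2 fires, +1 burnt)
Step 2: cell (4,3)='T' (+3 fires, +2 burnt)
Step 3: cell (4,3)='T' (+4 fires, +3 burnt)
Step 4: cell (4,3)='T' (+5 fires, +4 burnt)
Step 5: cell (4,3)='F' (+5 fires, +5 burnt)
  -> target ignites at step 5
Step 6: cell (4,3)='.' (+4 fires, +5 burnt)
Step 7: cell (4,3)='.' (+2 fires, +4 burnt)
Step 8: cell (4,3)='.' (+0 fires, +2 burnt)
  fire out at step 8

5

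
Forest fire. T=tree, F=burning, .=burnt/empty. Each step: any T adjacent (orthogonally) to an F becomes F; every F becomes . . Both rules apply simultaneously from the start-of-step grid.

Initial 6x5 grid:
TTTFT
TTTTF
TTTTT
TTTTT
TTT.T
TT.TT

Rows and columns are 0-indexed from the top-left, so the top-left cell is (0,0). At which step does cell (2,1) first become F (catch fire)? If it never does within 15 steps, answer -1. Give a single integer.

Step 1: cell (2,1)='T' (+4 fires, +2 burnt)
Step 2: cell (2,1)='T' (+4 fires, +4 burnt)
Step 3: cell (2,1)='T' (+5 fires, +4 burnt)
Step 4: cell (2,1)='F' (+4 fires, +5 burnt)
  -> target ignites at step 4
Step 5: cell (2,1)='.' (+4 fires, +4 burnt)
Step 6: cell (2,1)='.' (+2 fires, +4 burnt)
Step 7: cell (2,1)='.' (+2 fires, +2 burnt)
Step 8: cell (2,1)='.' (+1 fires, +2 burnt)
Step 9: cell (2,1)='.' (+0 fires, +1 burnt)
  fire out at step 9

4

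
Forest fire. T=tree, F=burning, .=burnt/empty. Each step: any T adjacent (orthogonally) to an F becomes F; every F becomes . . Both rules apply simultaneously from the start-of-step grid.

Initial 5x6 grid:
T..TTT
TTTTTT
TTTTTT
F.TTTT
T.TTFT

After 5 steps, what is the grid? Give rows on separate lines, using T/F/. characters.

Step 1: 5 trees catch fire, 2 burn out
  T..TTT
  TTTTTT
  FTTTTT
  ..TTFT
  F.TF.F
Step 2: 6 trees catch fire, 5 burn out
  T..TTT
  FTTTTT
  .FTTFT
  ..TF.F
  ..F...
Step 3: 7 trees catch fire, 6 burn out
  F..TTT
  .FTTFT
  ..FF.F
  ..F...
  ......
Step 4: 4 trees catch fire, 7 burn out
  ...TFT
  ..FF.F
  ......
  ......
  ......
Step 5: 2 trees catch fire, 4 burn out
  ...F.F
  ......
  ......
  ......
  ......

...F.F
......
......
......
......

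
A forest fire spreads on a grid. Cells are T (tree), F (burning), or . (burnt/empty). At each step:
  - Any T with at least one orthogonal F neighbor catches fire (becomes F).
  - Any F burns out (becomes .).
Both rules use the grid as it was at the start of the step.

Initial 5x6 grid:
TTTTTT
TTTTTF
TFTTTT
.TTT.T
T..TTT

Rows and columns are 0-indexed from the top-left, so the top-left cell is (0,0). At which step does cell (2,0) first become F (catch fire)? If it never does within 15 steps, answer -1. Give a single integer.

Step 1: cell (2,0)='F' (+7 fires, +2 burnt)
  -> target ignites at step 1
Step 2: cell (2,0)='.' (+9 fires, +7 burnt)
Step 3: cell (2,0)='.' (+5 fires, +9 burnt)
Step 4: cell (2,0)='.' (+2 fires, +5 burnt)
Step 5: cell (2,0)='.' (+0 fires, +2 burnt)
  fire out at step 5

1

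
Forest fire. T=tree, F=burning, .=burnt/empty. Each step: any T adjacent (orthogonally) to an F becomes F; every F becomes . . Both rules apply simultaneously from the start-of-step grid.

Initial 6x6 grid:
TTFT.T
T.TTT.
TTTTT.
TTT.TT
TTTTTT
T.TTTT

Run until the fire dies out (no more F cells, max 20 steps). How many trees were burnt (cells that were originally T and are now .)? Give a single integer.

Answer: 28

Derivation:
Step 1: +3 fires, +1 burnt (F count now 3)
Step 2: +3 fires, +3 burnt (F count now 3)
Step 3: +5 fires, +3 burnt (F count now 5)
Step 4: +4 fires, +5 burnt (F count now 4)
Step 5: +5 fires, +4 burnt (F count now 5)
Step 6: +4 fires, +5 burnt (F count now 4)
Step 7: +3 fires, +4 burnt (F count now 3)
Step 8: +1 fires, +3 burnt (F count now 1)
Step 9: +0 fires, +1 burnt (F count now 0)
Fire out after step 9
Initially T: 29, now '.': 35
Total burnt (originally-T cells now '.'): 28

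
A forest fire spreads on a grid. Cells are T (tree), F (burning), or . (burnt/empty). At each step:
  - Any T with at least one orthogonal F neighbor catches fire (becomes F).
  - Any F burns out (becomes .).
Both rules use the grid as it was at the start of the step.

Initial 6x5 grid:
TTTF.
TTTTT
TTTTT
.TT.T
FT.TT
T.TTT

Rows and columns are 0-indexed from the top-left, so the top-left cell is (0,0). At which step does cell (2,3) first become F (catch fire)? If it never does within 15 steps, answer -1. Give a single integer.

Step 1: cell (2,3)='T' (+4 fires, +2 burnt)
Step 2: cell (2,3)='F' (+5 fires, +4 burnt)
  -> target ignites at step 2
Step 3: cell (2,3)='.' (+6 fires, +5 burnt)
Step 4: cell (2,3)='.' (+3 fires, +6 burnt)
Step 5: cell (2,3)='.' (+1 fires, +3 burnt)
Step 6: cell (2,3)='.' (+2 fires, +1 burnt)
Step 7: cell (2,3)='.' (+1 fires, +2 burnt)
Step 8: cell (2,3)='.' (+1 fires, +1 burnt)
Step 9: cell (2,3)='.' (+0 fires, +1 burnt)
  fire out at step 9

2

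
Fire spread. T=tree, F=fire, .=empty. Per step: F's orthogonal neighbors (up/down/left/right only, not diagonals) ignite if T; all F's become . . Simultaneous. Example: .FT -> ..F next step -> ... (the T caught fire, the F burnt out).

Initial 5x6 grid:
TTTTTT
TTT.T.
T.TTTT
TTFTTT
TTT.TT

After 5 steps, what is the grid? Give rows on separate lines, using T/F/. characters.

Step 1: 4 trees catch fire, 1 burn out
  TTTTTT
  TTT.T.
  T.FTTT
  TF.FTT
  TTF.TT
Step 2: 5 trees catch fire, 4 burn out
  TTTTTT
  TTF.T.
  T..FTT
  F...FT
  TF..TT
Step 3: 7 trees catch fire, 5 burn out
  TTFTTT
  TF..T.
  F...FT
  .....F
  F...FT
Step 4: 6 trees catch fire, 7 burn out
  TF.FTT
  F...F.
  .....F
  ......
  .....F
Step 5: 2 trees catch fire, 6 burn out
  F...FT
  ......
  ......
  ......
  ......

F...FT
......
......
......
......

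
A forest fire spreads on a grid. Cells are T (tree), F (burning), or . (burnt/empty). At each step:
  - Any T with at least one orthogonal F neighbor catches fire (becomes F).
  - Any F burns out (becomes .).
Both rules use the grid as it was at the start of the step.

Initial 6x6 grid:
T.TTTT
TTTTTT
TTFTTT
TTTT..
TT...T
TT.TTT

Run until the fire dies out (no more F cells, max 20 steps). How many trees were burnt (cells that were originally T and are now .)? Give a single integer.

Step 1: +4 fires, +1 burnt (F count now 4)
Step 2: +7 fires, +4 burnt (F count now 7)
Step 3: +6 fires, +7 burnt (F count now 6)
Step 4: +5 fires, +6 burnt (F count now 5)
Step 5: +2 fires, +5 burnt (F count now 2)
Step 6: +0 fires, +2 burnt (F count now 0)
Fire out after step 6
Initially T: 28, now '.': 32
Total burnt (originally-T cells now '.'): 24

Answer: 24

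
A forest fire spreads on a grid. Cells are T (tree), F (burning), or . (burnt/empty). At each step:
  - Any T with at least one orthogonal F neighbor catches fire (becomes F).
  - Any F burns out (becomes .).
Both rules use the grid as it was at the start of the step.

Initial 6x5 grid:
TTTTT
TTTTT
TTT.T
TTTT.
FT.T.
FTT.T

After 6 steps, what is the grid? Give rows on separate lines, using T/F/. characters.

Step 1: 3 trees catch fire, 2 burn out
  TTTTT
  TTTTT
  TTT.T
  FTTT.
  .F.T.
  .FT.T
Step 2: 3 trees catch fire, 3 burn out
  TTTTT
  TTTTT
  FTT.T
  .FTT.
  ...T.
  ..F.T
Step 3: 3 trees catch fire, 3 burn out
  TTTTT
  FTTTT
  .FT.T
  ..FT.
  ...T.
  ....T
Step 4: 4 trees catch fire, 3 burn out
  FTTTT
  .FTTT
  ..F.T
  ...F.
  ...T.
  ....T
Step 5: 3 trees catch fire, 4 burn out
  .FTTT
  ..FTT
  ....T
  .....
  ...F.
  ....T
Step 6: 2 trees catch fire, 3 burn out
  ..FTT
  ...FT
  ....T
  .....
  .....
  ....T

..FTT
...FT
....T
.....
.....
....T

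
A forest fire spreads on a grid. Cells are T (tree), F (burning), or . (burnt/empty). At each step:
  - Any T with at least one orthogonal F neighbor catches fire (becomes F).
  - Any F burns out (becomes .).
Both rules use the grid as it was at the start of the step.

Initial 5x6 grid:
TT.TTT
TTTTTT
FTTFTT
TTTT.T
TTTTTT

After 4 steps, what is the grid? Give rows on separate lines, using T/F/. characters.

Step 1: 7 trees catch fire, 2 burn out
  TT.TTT
  FTTFTT
  .FF.FT
  FTTF.T
  TTTTTT
Step 2: 10 trees catch fire, 7 burn out
  FT.FTT
  .FF.FT
  .....F
  .FF..T
  FTTFTT
Step 3: 7 trees catch fire, 10 burn out
  .F..FT
  .....F
  ......
  .....F
  .FF.FT
Step 4: 2 trees catch fire, 7 burn out
  .....F
  ......
  ......
  ......
  .....F

.....F
......
......
......
.....F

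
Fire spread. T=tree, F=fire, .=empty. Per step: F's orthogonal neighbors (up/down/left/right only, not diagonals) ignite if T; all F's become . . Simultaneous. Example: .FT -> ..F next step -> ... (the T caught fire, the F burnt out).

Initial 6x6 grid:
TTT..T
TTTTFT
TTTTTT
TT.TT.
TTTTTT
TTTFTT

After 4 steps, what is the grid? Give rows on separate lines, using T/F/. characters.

Step 1: 6 trees catch fire, 2 burn out
  TTT..T
  TTTF.F
  TTTTFT
  TT.TT.
  TTTFTT
  TTF.FT
Step 2: 10 trees catch fire, 6 burn out
  TTT..F
  TTF...
  TTTF.F
  TT.FF.
  TTF.FT
  TF...F
Step 3: 6 trees catch fire, 10 burn out
  TTF...
  TF....
  TTF...
  TT....
  TF...F
  F.....
Step 4: 5 trees catch fire, 6 burn out
  TF....
  F.....
  TF....
  TF....
  F.....
  ......

TF....
F.....
TF....
TF....
F.....
......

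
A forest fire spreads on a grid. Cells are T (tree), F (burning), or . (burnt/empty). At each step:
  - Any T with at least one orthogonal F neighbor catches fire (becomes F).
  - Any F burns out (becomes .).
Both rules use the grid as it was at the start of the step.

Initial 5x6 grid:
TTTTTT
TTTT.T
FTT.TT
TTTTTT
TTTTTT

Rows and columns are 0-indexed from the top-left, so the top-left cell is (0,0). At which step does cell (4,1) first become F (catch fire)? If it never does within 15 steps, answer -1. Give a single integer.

Step 1: cell (4,1)='T' (+3 fires, +1 burnt)
Step 2: cell (4,1)='T' (+5 fires, +3 burnt)
Step 3: cell (4,1)='F' (+4 fires, +5 burnt)
  -> target ignites at step 3
Step 4: cell (4,1)='.' (+4 fires, +4 burnt)
Step 5: cell (4,1)='.' (+3 fires, +4 burnt)
Step 6: cell (4,1)='.' (+4 fires, +3 burnt)
Step 7: cell (4,1)='.' (+3 fires, +4 burnt)
Step 8: cell (4,1)='.' (+1 fires, +3 burnt)
Step 9: cell (4,1)='.' (+0 fires, +1 burnt)
  fire out at step 9

3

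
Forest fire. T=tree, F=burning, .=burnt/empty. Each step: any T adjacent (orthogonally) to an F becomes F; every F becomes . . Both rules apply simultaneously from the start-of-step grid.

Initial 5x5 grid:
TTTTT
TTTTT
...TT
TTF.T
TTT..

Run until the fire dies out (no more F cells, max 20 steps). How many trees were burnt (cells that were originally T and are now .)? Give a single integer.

Answer: 5

Derivation:
Step 1: +2 fires, +1 burnt (F count now 2)
Step 2: +2 fires, +2 burnt (F count now 2)
Step 3: +1 fires, +2 burnt (F count now 1)
Step 4: +0 fires, +1 burnt (F count now 0)
Fire out after step 4
Initially T: 18, now '.': 12
Total burnt (originally-T cells now '.'): 5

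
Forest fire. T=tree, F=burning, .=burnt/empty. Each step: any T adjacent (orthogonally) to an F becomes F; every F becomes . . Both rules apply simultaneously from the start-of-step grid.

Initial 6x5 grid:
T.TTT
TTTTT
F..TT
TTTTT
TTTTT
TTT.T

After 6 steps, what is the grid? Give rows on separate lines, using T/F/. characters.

Step 1: 2 trees catch fire, 1 burn out
  T.TTT
  FTTTT
  ...TT
  FTTTT
  TTTTT
  TTT.T
Step 2: 4 trees catch fire, 2 burn out
  F.TTT
  .FTTT
  ...TT
  .FTTT
  FTTTT
  TTT.T
Step 3: 4 trees catch fire, 4 burn out
  ..TTT
  ..FTT
  ...TT
  ..FTT
  .FTTT
  FTT.T
Step 4: 5 trees catch fire, 4 burn out
  ..FTT
  ...FT
  ...TT
  ...FT
  ..FTT
  .FT.T
Step 5: 6 trees catch fire, 5 burn out
  ...FT
  ....F
  ...FT
  ....F
  ...FT
  ..F.T
Step 6: 3 trees catch fire, 6 burn out
  ....F
  .....
  ....F
  .....
  ....F
  ....T

....F
.....
....F
.....
....F
....T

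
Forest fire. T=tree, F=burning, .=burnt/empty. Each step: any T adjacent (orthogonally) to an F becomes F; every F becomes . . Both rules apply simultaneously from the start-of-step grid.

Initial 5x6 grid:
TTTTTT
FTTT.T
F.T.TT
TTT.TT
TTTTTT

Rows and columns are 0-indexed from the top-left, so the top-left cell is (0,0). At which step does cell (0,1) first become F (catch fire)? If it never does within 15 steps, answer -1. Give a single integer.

Step 1: cell (0,1)='T' (+3 fires, +2 burnt)
Step 2: cell (0,1)='F' (+4 fires, +3 burnt)
  -> target ignites at step 2
Step 3: cell (0,1)='.' (+5 fires, +4 burnt)
Step 4: cell (0,1)='.' (+2 fires, +5 burnt)
Step 5: cell (0,1)='.' (+2 fires, +2 burnt)
Step 6: cell (0,1)='.' (+2 fires, +2 burnt)
Step 7: cell (0,1)='.' (+3 fires, +2 burnt)
Step 8: cell (0,1)='.' (+3 fires, +3 burnt)
Step 9: cell (0,1)='.' (+0 fires, +3 burnt)
  fire out at step 9

2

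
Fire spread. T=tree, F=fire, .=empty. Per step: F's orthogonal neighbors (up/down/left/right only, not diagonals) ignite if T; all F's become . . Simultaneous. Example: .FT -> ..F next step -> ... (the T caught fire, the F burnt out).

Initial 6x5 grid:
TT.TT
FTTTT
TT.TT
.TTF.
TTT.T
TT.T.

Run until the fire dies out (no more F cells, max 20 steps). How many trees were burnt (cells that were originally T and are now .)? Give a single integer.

Answer: 19

Derivation:
Step 1: +5 fires, +2 burnt (F count now 5)
Step 2: +7 fires, +5 burnt (F count now 7)
Step 3: +3 fires, +7 burnt (F count now 3)
Step 4: +3 fires, +3 burnt (F count now 3)
Step 5: +1 fires, +3 burnt (F count now 1)
Step 6: +0 fires, +1 burnt (F count now 0)
Fire out after step 6
Initially T: 21, now '.': 28
Total burnt (originally-T cells now '.'): 19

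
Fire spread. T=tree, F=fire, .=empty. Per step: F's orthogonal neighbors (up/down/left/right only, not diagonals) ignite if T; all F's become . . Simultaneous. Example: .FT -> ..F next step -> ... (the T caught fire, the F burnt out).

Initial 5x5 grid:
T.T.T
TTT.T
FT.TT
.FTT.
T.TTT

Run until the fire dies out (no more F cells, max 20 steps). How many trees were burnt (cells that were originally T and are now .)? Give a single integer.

Step 1: +3 fires, +2 burnt (F count now 3)
Step 2: +4 fires, +3 burnt (F count now 4)
Step 3: +3 fires, +4 burnt (F count now 3)
Step 4: +3 fires, +3 burnt (F count now 3)
Step 5: +1 fires, +3 burnt (F count now 1)
Step 6: +1 fires, +1 burnt (F count now 1)
Step 7: +0 fires, +1 burnt (F count now 0)
Fire out after step 7
Initially T: 16, now '.': 24
Total burnt (originally-T cells now '.'): 15

Answer: 15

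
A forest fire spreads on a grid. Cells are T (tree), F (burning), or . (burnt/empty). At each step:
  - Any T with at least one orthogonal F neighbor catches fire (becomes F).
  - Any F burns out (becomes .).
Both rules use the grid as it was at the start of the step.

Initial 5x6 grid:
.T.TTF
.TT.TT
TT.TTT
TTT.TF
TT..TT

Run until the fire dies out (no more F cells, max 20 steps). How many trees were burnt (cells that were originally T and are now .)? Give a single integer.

Answer: 10

Derivation:
Step 1: +5 fires, +2 burnt (F count now 5)
Step 2: +4 fires, +5 burnt (F count now 4)
Step 3: +1 fires, +4 burnt (F count now 1)
Step 4: +0 fires, +1 burnt (F count now 0)
Fire out after step 4
Initially T: 20, now '.': 20
Total burnt (originally-T cells now '.'): 10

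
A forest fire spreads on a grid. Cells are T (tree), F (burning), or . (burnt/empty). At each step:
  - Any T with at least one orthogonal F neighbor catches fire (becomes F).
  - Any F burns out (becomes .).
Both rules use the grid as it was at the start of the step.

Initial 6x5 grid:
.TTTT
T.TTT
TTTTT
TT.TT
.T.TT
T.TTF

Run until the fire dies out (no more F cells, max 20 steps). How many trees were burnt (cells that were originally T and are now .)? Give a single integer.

Step 1: +2 fires, +1 burnt (F count now 2)
Step 2: +3 fires, +2 burnt (F count now 3)
Step 3: +2 fires, +3 burnt (F count now 2)
Step 4: +2 fires, +2 burnt (F count now 2)
Step 5: +3 fires, +2 burnt (F count now 3)
Step 6: +3 fires, +3 burnt (F count now 3)
Step 7: +3 fires, +3 burnt (F count now 3)
Step 8: +4 fires, +3 burnt (F count now 4)
Step 9: +0 fires, +4 burnt (F count now 0)
Fire out after step 9
Initially T: 23, now '.': 29
Total burnt (originally-T cells now '.'): 22

Answer: 22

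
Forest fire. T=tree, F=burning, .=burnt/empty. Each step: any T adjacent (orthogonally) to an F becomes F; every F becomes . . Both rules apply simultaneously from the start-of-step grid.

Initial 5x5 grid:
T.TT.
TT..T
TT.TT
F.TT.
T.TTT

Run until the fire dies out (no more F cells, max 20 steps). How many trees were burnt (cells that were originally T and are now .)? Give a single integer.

Step 1: +2 fires, +1 burnt (F count now 2)
Step 2: +2 fires, +2 burnt (F count now 2)
Step 3: +2 fires, +2 burnt (F count now 2)
Step 4: +0 fires, +2 burnt (F count now 0)
Fire out after step 4
Initially T: 16, now '.': 15
Total burnt (originally-T cells now '.'): 6

Answer: 6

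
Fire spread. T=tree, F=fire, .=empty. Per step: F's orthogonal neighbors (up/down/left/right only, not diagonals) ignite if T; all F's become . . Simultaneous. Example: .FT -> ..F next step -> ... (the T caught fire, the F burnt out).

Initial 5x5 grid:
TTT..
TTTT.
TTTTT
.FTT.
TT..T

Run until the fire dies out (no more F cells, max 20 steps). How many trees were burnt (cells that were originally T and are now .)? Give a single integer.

Answer: 16

Derivation:
Step 1: +3 fires, +1 burnt (F count now 3)
Step 2: +5 fires, +3 burnt (F count now 5)
Step 3: +4 fires, +5 burnt (F count now 4)
Step 4: +4 fires, +4 burnt (F count now 4)
Step 5: +0 fires, +4 burnt (F count now 0)
Fire out after step 5
Initially T: 17, now '.': 24
Total burnt (originally-T cells now '.'): 16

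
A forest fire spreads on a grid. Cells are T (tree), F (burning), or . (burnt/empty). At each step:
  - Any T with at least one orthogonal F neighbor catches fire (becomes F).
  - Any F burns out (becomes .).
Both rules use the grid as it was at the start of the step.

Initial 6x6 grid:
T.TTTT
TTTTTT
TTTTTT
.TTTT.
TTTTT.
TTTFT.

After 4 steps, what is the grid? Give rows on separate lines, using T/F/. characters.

Step 1: 3 trees catch fire, 1 burn out
  T.TTTT
  TTTTTT
  TTTTTT
  .TTTT.
  TTTFT.
  TTF.F.
Step 2: 4 trees catch fire, 3 burn out
  T.TTTT
  TTTTTT
  TTTTTT
  .TTFT.
  TTF.F.
  TF....
Step 3: 5 trees catch fire, 4 burn out
  T.TTTT
  TTTTTT
  TTTFTT
  .TF.F.
  TF....
  F.....
Step 4: 5 trees catch fire, 5 burn out
  T.TTTT
  TTTFTT
  TTF.FT
  .F....
  F.....
  ......

T.TTTT
TTTFTT
TTF.FT
.F....
F.....
......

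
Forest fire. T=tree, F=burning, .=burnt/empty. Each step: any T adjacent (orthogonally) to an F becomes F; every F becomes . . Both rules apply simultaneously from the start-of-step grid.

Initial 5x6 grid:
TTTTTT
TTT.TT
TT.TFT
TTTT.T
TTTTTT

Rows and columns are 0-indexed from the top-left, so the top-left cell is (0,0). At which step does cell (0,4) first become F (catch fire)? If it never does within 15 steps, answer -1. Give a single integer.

Step 1: cell (0,4)='T' (+3 fires, +1 burnt)
Step 2: cell (0,4)='F' (+4 fires, +3 burnt)
  -> target ignites at step 2
Step 3: cell (0,4)='.' (+5 fires, +4 burnt)
Step 4: cell (0,4)='.' (+4 fires, +5 burnt)
Step 5: cell (0,4)='.' (+5 fires, +4 burnt)
Step 6: cell (0,4)='.' (+4 fires, +5 burnt)
Step 7: cell (0,4)='.' (+1 fires, +4 burnt)
Step 8: cell (0,4)='.' (+0 fires, +1 burnt)
  fire out at step 8

2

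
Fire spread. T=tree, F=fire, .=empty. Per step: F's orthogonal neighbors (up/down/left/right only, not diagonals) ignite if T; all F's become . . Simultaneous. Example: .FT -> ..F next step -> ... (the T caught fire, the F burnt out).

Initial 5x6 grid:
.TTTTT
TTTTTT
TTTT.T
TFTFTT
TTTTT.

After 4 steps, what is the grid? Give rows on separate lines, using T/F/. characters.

Step 1: 7 trees catch fire, 2 burn out
  .TTTTT
  TTTTTT
  TFTF.T
  F.F.FT
  TFTFT.
Step 2: 8 trees catch fire, 7 burn out
  .TTTTT
  TFTFTT
  F.F..T
  .....F
  F.F.F.
Step 3: 6 trees catch fire, 8 burn out
  .FTFTT
  F.F.FT
  .....F
  ......
  ......
Step 4: 3 trees catch fire, 6 burn out
  ..F.FT
  .....F
  ......
  ......
  ......

..F.FT
.....F
......
......
......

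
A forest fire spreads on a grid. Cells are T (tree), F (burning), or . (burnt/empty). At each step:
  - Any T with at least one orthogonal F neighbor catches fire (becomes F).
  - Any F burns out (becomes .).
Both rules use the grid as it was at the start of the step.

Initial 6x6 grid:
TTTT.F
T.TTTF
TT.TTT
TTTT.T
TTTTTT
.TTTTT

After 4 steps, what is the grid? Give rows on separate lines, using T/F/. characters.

Step 1: 2 trees catch fire, 2 burn out
  TTTT..
  T.TTF.
  TT.TTF
  TTTT.T
  TTTTTT
  .TTTTT
Step 2: 3 trees catch fire, 2 burn out
  TTTT..
  T.TF..
  TT.TF.
  TTTT.F
  TTTTTT
  .TTTTT
Step 3: 4 trees catch fire, 3 burn out
  TTTF..
  T.F...
  TT.F..
  TTTT..
  TTTTTF
  .TTTTT
Step 4: 4 trees catch fire, 4 burn out
  TTF...
  T.....
  TT....
  TTTF..
  TTTTF.
  .TTTTF

TTF...
T.....
TT....
TTTF..
TTTTF.
.TTTTF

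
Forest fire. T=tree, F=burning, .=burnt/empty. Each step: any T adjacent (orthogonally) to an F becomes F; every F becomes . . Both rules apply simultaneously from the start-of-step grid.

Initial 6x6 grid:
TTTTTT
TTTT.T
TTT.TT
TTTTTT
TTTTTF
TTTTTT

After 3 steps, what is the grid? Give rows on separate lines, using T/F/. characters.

Step 1: 3 trees catch fire, 1 burn out
  TTTTTT
  TTTT.T
  TTT.TT
  TTTTTF
  TTTTF.
  TTTTTF
Step 2: 4 trees catch fire, 3 burn out
  TTTTTT
  TTTT.T
  TTT.TF
  TTTTF.
  TTTF..
  TTTTF.
Step 3: 5 trees catch fire, 4 burn out
  TTTTTT
  TTTT.F
  TTT.F.
  TTTF..
  TTF...
  TTTF..

TTTTTT
TTTT.F
TTT.F.
TTTF..
TTF...
TTTF..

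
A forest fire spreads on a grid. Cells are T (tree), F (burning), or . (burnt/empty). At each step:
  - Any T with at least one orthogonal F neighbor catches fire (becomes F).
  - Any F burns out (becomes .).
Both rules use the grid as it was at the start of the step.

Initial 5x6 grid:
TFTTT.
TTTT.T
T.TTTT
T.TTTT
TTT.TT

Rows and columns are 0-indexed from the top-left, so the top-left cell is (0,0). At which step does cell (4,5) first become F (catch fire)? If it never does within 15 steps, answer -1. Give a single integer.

Step 1: cell (4,5)='T' (+3 fires, +1 burnt)
Step 2: cell (4,5)='T' (+3 fires, +3 burnt)
Step 3: cell (4,5)='T' (+4 fires, +3 burnt)
Step 4: cell (4,5)='T' (+3 fires, +4 burnt)
Step 5: cell (4,5)='T' (+4 fires, +3 burnt)
Step 6: cell (4,5)='T' (+3 fires, +4 burnt)
Step 7: cell (4,5)='T' (+3 fires, +3 burnt)
Step 8: cell (4,5)='F' (+1 fires, +3 burnt)
  -> target ignites at step 8
Step 9: cell (4,5)='.' (+0 fires, +1 burnt)
  fire out at step 9

8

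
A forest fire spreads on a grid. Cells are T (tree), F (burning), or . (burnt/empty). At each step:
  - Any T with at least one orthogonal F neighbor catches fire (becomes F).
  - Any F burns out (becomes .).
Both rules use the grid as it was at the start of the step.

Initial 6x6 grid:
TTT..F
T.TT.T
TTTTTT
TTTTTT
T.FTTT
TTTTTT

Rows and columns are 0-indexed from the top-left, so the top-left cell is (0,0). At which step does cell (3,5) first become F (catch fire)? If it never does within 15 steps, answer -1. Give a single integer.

Step 1: cell (3,5)='T' (+4 fires, +2 burnt)
Step 2: cell (3,5)='T' (+7 fires, +4 burnt)
Step 3: cell (3,5)='F' (+10 fires, +7 burnt)
  -> target ignites at step 3
Step 4: cell (3,5)='.' (+5 fires, +10 burnt)
Step 5: cell (3,5)='.' (+2 fires, +5 burnt)
Step 6: cell (3,5)='.' (+1 fires, +2 burnt)
Step 7: cell (3,5)='.' (+0 fires, +1 burnt)
  fire out at step 7

3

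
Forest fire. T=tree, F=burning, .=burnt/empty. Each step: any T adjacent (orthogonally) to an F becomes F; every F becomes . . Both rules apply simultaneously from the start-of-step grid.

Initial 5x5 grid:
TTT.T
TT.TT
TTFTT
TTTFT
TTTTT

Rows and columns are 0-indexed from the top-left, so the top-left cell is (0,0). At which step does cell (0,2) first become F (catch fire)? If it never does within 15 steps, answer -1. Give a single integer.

Step 1: cell (0,2)='T' (+5 fires, +2 burnt)
Step 2: cell (0,2)='T' (+7 fires, +5 burnt)
Step 3: cell (0,2)='T' (+5 fires, +7 burnt)
Step 4: cell (0,2)='F' (+4 fires, +5 burnt)
  -> target ignites at step 4
Step 5: cell (0,2)='.' (+0 fires, +4 burnt)
  fire out at step 5

4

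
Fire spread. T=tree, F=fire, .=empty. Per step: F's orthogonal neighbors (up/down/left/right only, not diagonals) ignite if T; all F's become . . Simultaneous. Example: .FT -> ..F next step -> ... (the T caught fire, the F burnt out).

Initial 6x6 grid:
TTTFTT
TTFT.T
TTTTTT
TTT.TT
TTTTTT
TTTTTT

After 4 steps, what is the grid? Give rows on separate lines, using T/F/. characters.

Step 1: 5 trees catch fire, 2 burn out
  TTF.FT
  TF.F.T
  TTFTTT
  TTT.TT
  TTTTTT
  TTTTTT
Step 2: 6 trees catch fire, 5 burn out
  TF...F
  F....T
  TF.FTT
  TTF.TT
  TTTTTT
  TTTTTT
Step 3: 6 trees catch fire, 6 burn out
  F.....
  .....F
  F...FT
  TF..TT
  TTFTTT
  TTTTTT
Step 4: 6 trees catch fire, 6 burn out
  ......
  ......
  .....F
  F...FT
  TF.FTT
  TTFTTT

......
......
.....F
F...FT
TF.FTT
TTFTTT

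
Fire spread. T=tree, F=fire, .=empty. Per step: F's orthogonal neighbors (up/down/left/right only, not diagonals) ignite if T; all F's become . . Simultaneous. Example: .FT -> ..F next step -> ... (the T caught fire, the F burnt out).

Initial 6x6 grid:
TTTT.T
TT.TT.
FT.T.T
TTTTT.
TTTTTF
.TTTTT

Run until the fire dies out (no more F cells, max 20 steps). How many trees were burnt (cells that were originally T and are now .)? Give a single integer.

Step 1: +5 fires, +2 burnt (F count now 5)
Step 2: +7 fires, +5 burnt (F count now 7)
Step 3: +6 fires, +7 burnt (F count now 6)
Step 4: +4 fires, +6 burnt (F count now 4)
Step 5: +2 fires, +4 burnt (F count now 2)
Step 6: +1 fires, +2 burnt (F count now 1)
Step 7: +0 fires, +1 burnt (F count now 0)
Fire out after step 7
Initially T: 27, now '.': 34
Total burnt (originally-T cells now '.'): 25

Answer: 25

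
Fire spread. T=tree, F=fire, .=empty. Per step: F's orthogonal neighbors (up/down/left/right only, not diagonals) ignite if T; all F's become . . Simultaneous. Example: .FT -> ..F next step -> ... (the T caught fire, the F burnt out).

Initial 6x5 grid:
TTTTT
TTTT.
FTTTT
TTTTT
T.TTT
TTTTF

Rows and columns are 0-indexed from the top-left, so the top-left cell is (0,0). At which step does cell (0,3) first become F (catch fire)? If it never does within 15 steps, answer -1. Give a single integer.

Step 1: cell (0,3)='T' (+5 fires, +2 burnt)
Step 2: cell (0,3)='T' (+8 fires, +5 burnt)
Step 3: cell (0,3)='T' (+9 fires, +8 burnt)
Step 4: cell (0,3)='T' (+2 fires, +9 burnt)
Step 5: cell (0,3)='F' (+1 fires, +2 burnt)
  -> target ignites at step 5
Step 6: cell (0,3)='.' (+1 fires, +1 burnt)
Step 7: cell (0,3)='.' (+0 fires, +1 burnt)
  fire out at step 7

5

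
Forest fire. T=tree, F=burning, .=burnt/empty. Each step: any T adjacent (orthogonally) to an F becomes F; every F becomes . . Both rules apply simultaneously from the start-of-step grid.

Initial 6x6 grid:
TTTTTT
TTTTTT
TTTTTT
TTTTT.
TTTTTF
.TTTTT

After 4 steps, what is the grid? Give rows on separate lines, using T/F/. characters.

Step 1: 2 trees catch fire, 1 burn out
  TTTTTT
  TTTTTT
  TTTTTT
  TTTTT.
  TTTTF.
  .TTTTF
Step 2: 3 trees catch fire, 2 burn out
  TTTTTT
  TTTTTT
  TTTTTT
  TTTTF.
  TTTF..
  .TTTF.
Step 3: 4 trees catch fire, 3 burn out
  TTTTTT
  TTTTTT
  TTTTFT
  TTTF..
  TTF...
  .TTF..
Step 4: 6 trees catch fire, 4 burn out
  TTTTTT
  TTTTFT
  TTTF.F
  TTF...
  TF....
  .TF...

TTTTTT
TTTTFT
TTTF.F
TTF...
TF....
.TF...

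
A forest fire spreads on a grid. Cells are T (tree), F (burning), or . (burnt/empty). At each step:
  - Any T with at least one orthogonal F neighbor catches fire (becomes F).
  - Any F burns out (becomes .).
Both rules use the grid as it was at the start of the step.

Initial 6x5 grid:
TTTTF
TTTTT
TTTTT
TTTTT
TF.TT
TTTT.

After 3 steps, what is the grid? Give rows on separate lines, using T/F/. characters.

Step 1: 5 trees catch fire, 2 burn out
  TTTF.
  TTTTF
  TTTTT
  TFTTT
  F..TT
  TFTT.
Step 2: 8 trees catch fire, 5 burn out
  TTF..
  TTTF.
  TFTTF
  F.FTT
  ...TT
  F.FT.
Step 3: 9 trees catch fire, 8 burn out
  TF...
  TFF..
  F.FF.
  ...FF
  ...TT
  ...F.

TF...
TFF..
F.FF.
...FF
...TT
...F.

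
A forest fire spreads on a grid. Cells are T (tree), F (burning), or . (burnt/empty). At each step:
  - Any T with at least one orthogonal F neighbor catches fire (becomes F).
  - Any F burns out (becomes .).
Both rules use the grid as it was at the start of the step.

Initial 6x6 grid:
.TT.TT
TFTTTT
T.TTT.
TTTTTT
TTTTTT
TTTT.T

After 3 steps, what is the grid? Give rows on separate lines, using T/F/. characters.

Step 1: 3 trees catch fire, 1 burn out
  .FT.TT
  F.FTTT
  T.TTT.
  TTTTTT
  TTTTTT
  TTTT.T
Step 2: 4 trees catch fire, 3 burn out
  ..F.TT
  ...FTT
  F.FTT.
  TTTTTT
  TTTTTT
  TTTT.T
Step 3: 4 trees catch fire, 4 burn out
  ....TT
  ....FT
  ...FT.
  FTFTTT
  TTTTTT
  TTTT.T

....TT
....FT
...FT.
FTFTTT
TTTTTT
TTTT.T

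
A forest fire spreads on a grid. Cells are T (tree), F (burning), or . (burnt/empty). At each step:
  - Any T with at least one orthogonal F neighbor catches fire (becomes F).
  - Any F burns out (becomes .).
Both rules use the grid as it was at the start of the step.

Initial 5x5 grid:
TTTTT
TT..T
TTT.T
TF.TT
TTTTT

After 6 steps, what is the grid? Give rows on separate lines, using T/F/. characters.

Step 1: 3 trees catch fire, 1 burn out
  TTTTT
  TT..T
  TFT.T
  F..TT
  TFTTT
Step 2: 5 trees catch fire, 3 burn out
  TTTTT
  TF..T
  F.F.T
  ...TT
  F.FTT
Step 3: 3 trees catch fire, 5 burn out
  TFTTT
  F...T
  ....T
  ...TT
  ...FT
Step 4: 4 trees catch fire, 3 burn out
  F.FTT
  ....T
  ....T
  ...FT
  ....F
Step 5: 2 trees catch fire, 4 burn out
  ...FT
  ....T
  ....T
  ....F
  .....
Step 6: 2 trees catch fire, 2 burn out
  ....F
  ....T
  ....F
  .....
  .....

....F
....T
....F
.....
.....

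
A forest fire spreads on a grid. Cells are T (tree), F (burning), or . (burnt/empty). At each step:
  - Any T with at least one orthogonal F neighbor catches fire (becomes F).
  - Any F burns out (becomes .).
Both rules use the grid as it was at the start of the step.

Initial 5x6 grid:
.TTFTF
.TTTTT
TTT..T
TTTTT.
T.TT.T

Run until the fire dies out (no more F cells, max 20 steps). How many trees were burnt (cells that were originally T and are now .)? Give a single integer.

Answer: 20

Derivation:
Step 1: +4 fires, +2 burnt (F count now 4)
Step 2: +4 fires, +4 burnt (F count now 4)
Step 3: +2 fires, +4 burnt (F count now 2)
Step 4: +2 fires, +2 burnt (F count now 2)
Step 5: +4 fires, +2 burnt (F count now 4)
Step 6: +3 fires, +4 burnt (F count now 3)
Step 7: +1 fires, +3 burnt (F count now 1)
Step 8: +0 fires, +1 burnt (F count now 0)
Fire out after step 8
Initially T: 21, now '.': 29
Total burnt (originally-T cells now '.'): 20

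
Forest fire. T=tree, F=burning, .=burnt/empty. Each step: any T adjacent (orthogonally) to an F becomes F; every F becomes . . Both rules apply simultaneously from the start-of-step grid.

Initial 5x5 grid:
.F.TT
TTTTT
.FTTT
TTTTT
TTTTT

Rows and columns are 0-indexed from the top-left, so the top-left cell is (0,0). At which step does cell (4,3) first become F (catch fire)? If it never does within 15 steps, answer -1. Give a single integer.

Step 1: cell (4,3)='T' (+3 fires, +2 burnt)
Step 2: cell (4,3)='T' (+6 fires, +3 burnt)
Step 3: cell (4,3)='T' (+5 fires, +6 burnt)
Step 4: cell (4,3)='F' (+4 fires, +5 burnt)
  -> target ignites at step 4
Step 5: cell (4,3)='.' (+2 fires, +4 burnt)
Step 6: cell (4,3)='.' (+0 fires, +2 burnt)
  fire out at step 6

4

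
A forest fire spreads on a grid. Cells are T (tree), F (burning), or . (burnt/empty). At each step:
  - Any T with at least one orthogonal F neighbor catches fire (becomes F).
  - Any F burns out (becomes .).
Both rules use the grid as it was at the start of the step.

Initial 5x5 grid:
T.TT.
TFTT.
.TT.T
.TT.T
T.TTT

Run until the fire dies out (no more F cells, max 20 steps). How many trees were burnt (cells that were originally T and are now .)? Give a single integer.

Answer: 15

Derivation:
Step 1: +3 fires, +1 burnt (F count now 3)
Step 2: +5 fires, +3 burnt (F count now 5)
Step 3: +2 fires, +5 burnt (F count now 2)
Step 4: +1 fires, +2 burnt (F count now 1)
Step 5: +1 fires, +1 burnt (F count now 1)
Step 6: +1 fires, +1 burnt (F count now 1)
Step 7: +1 fires, +1 burnt (F count now 1)
Step 8: +1 fires, +1 burnt (F count now 1)
Step 9: +0 fires, +1 burnt (F count now 0)
Fire out after step 9
Initially T: 16, now '.': 24
Total burnt (originally-T cells now '.'): 15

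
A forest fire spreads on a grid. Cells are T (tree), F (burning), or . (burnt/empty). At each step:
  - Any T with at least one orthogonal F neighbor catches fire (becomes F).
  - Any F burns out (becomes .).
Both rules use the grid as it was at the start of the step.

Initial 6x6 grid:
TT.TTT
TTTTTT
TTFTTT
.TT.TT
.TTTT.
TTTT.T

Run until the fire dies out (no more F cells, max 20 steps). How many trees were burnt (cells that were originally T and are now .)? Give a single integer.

Step 1: +4 fires, +1 burnt (F count now 4)
Step 2: +6 fires, +4 burnt (F count now 6)
Step 3: +9 fires, +6 burnt (F count now 9)
Step 4: +7 fires, +9 burnt (F count now 7)
Step 5: +2 fires, +7 burnt (F count now 2)
Step 6: +0 fires, +2 burnt (F count now 0)
Fire out after step 6
Initially T: 29, now '.': 35
Total burnt (originally-T cells now '.'): 28

Answer: 28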